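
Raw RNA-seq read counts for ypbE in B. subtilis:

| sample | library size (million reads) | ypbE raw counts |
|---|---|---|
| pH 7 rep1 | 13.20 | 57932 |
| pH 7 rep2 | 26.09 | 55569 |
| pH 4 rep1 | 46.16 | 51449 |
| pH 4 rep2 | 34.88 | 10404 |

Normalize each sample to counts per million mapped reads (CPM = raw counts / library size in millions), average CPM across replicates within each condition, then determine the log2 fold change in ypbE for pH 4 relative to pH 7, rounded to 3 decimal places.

-2.206

CPM(pH 7 rep1) = 57932 / 13.20 = 4388.7879
CPM(pH 7 rep2) = 55569 / 26.09 = 2129.8965
CPM(pH 4 rep1) = 51449 / 46.16 = 1114.5797
CPM(pH 4 rep2) = 10404 / 34.88 = 298.2798
mean CPM(pH 7) = 3259.3422; mean CPM(pH 4) = 706.4298
Fold change = 706.4298 / 3259.3422 = 0.21674
log2(0.21674) = -2.2060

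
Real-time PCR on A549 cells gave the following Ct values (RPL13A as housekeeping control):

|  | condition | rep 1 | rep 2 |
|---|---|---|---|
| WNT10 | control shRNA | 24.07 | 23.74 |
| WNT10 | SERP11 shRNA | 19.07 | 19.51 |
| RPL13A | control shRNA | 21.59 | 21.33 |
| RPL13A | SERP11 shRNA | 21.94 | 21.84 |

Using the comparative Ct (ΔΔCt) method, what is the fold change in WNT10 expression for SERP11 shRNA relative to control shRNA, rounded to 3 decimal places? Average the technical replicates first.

33.014

Mean Ct: WNT10 control shRNA 23.905; WNT10 SERP11 shRNA 19.290; RPL13A control shRNA 21.460; RPL13A SERP11 shRNA 21.890
ΔCt(control shRNA) = 23.905 − 21.460 = 2.445
ΔCt(SERP11 shRNA) = 19.290 − 21.890 = -2.600
ΔΔCt = -2.600 − 2.445 = -5.045
Fold change = 2^(−(-5.045)) = 2^5.045 = 33.0139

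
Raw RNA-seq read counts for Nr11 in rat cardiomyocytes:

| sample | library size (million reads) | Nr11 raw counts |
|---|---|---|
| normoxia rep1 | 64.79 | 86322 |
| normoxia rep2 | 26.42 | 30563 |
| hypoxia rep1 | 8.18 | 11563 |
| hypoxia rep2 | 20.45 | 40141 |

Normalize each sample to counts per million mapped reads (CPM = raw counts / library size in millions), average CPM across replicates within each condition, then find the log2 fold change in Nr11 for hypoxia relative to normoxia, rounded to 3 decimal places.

CPM(normoxia rep1) = 86322 / 64.79 = 1332.3352
CPM(normoxia rep2) = 30563 / 26.42 = 1156.8130
CPM(hypoxia rep1) = 11563 / 8.18 = 1413.5697
CPM(hypoxia rep2) = 40141 / 20.45 = 1962.8851
mean CPM(normoxia) = 1244.5741; mean CPM(hypoxia) = 1688.2274
Fold change = 1688.2274 / 1244.5741 = 1.35647
log2(1.35647) = 0.4399

0.440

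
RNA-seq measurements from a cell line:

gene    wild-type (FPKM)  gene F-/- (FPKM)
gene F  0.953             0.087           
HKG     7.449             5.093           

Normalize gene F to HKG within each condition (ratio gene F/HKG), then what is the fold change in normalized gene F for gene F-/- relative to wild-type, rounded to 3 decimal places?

0.134

gene F/HKG (wild-type) = 0.953 / 7.449 = 0.12794
gene F/HKG (gene F-/-) = 0.087 / 5.093 = 0.017082
Fold change = 0.017082 / 0.12794 = 0.1335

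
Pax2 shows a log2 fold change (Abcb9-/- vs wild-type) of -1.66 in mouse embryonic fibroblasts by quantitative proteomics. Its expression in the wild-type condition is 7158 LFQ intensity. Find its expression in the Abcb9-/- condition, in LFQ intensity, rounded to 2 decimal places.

Fold change = 2^(-1.66) = 0.3164
Abcb9-/- expression = 7158 × 0.3164 = 2265.07

2265.07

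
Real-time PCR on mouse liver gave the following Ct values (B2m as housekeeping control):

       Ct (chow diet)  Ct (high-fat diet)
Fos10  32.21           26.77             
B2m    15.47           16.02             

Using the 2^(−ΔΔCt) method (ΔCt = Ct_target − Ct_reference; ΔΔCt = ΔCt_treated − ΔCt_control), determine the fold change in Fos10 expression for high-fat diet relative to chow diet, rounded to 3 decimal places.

63.558

ΔCt(chow diet) = 32.210 − 15.470 = 16.740
ΔCt(high-fat diet) = 26.770 − 16.020 = 10.750
ΔΔCt = 10.750 − 16.740 = -5.990
Fold change = 2^(−(-5.990)) = 2^5.990 = 63.5579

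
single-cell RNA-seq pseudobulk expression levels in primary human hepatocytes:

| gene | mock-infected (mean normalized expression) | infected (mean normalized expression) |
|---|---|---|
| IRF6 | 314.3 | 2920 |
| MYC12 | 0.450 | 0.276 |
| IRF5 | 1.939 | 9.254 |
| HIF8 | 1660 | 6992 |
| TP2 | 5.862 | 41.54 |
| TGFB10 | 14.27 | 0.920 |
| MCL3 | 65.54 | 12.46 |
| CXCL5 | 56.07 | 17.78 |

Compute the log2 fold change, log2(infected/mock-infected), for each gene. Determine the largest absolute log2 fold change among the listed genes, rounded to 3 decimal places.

3.955

log2(2920/314.3) = 3.216  (IRF6)
log2(0.276/0.450) = -0.705  (MYC12)
log2(9.254/1.939) = 2.255  (IRF5)
log2(6992/1660) = 2.075  (HIF8)
log2(41.54/5.862) = 2.825  (TP2)
log2(0.920/14.27) = -3.955  (TGFB10)
log2(12.46/65.54) = -2.395  (MCL3)
log2(17.78/56.07) = -1.657  (CXCL5)
The largest magnitude belongs to TGFB10.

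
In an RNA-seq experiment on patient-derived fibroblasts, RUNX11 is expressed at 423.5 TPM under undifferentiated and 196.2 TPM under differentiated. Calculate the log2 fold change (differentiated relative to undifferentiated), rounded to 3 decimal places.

Fold change = 196.2 / 423.5 = 0.4633
log2(0.4633) = -1.1100

-1.110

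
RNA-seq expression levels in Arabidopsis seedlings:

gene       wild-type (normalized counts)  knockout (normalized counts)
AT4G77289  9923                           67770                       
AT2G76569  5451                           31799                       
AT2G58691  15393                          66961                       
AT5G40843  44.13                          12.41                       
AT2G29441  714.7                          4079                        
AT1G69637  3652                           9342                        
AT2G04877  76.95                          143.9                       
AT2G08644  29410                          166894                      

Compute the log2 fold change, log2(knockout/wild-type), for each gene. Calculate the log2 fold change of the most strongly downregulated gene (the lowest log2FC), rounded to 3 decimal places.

-1.830

log2(67770/9923) = 2.772  (AT4G77289)
log2(31799/5451) = 2.544  (AT2G76569)
log2(66961/15393) = 2.121  (AT2G58691)
log2(12.41/44.13) = -1.830  (AT5G40843)
log2(4079/714.7) = 2.513  (AT2G29441)
log2(9342/3652) = 1.355  (AT1G69637)
log2(143.9/76.95) = 0.903  (AT2G04877)
log2(166894/29410) = 2.505  (AT2G08644)
AT5G40843 is most strongly downregulated.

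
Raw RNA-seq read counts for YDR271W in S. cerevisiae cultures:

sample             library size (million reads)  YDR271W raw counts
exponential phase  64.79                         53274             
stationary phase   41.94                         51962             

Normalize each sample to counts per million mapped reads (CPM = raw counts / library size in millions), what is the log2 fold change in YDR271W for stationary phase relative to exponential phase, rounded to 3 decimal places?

CPM(exponential phase) = 53274 / 64.79 = 822.2565
CPM(stationary phase) = 51962 / 41.94 = 1238.9604
Fold change = 1238.9604 / 822.2565 = 1.50678
log2(1.50678) = 0.5915

0.591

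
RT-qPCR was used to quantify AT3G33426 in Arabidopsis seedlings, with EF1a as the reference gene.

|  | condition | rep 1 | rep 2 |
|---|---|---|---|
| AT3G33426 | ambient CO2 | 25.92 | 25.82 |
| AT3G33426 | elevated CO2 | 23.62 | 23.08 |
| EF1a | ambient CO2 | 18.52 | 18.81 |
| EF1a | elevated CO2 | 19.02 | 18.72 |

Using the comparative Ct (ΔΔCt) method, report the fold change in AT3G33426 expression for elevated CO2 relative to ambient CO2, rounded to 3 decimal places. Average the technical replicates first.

Mean Ct: AT3G33426 ambient CO2 25.870; AT3G33426 elevated CO2 23.350; EF1a ambient CO2 18.665; EF1a elevated CO2 18.870
ΔCt(ambient CO2) = 25.870 − 18.665 = 7.205
ΔCt(elevated CO2) = 23.350 − 18.870 = 4.480
ΔΔCt = 4.480 − 7.205 = -2.725
Fold change = 2^(−(-2.725)) = 2^2.725 = 6.6116

6.612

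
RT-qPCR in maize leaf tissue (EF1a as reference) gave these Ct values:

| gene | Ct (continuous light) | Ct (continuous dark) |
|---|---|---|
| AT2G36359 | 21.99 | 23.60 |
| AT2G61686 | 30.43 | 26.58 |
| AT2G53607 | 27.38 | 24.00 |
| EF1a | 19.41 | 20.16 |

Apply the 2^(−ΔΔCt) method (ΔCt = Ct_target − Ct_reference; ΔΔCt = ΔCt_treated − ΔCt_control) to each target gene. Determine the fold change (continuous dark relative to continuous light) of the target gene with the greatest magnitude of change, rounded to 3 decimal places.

AT2G36359: ΔΔCt = (23.60−20.16) − (21.99−19.41) = 3.44 − 2.58 = 0.86; fold change = 2^-0.86 = 0.551
AT2G61686: ΔΔCt = (26.58−20.16) − (30.43−19.41) = 6.42 − 11.02 = -4.60; fold change = 2^4.60 = 24.251
AT2G53607: ΔΔCt = (24.00−20.16) − (27.38−19.41) = 3.84 − 7.97 = -4.13; fold change = 2^4.13 = 17.509
AT2G61686 has the largest |ΔΔCt| = 4.60.

24.251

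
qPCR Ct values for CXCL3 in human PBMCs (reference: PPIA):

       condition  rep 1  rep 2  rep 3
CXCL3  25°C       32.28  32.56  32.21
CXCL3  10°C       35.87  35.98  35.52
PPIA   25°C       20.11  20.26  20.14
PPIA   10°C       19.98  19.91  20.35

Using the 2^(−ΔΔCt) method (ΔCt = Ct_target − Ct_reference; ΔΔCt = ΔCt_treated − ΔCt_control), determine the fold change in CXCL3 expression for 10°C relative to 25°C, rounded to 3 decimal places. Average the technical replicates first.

0.087

Mean Ct: CXCL3 25°C 32.350; CXCL3 10°C 35.790; PPIA 25°C 20.170; PPIA 10°C 20.080
ΔCt(25°C) = 32.350 − 20.170 = 12.180
ΔCt(10°C) = 35.790 − 20.080 = 15.710
ΔΔCt = 15.710 − 12.180 = 3.530
Fold change = 2^(−3.530) = 0.0866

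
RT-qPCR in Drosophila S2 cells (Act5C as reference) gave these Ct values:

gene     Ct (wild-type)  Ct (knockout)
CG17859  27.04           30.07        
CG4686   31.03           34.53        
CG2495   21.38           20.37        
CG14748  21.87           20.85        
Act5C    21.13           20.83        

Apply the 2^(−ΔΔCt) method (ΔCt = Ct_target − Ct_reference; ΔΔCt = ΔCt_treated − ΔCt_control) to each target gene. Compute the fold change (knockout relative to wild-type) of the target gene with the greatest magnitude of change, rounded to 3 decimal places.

CG17859: ΔΔCt = (30.07−20.83) − (27.04−21.13) = 9.24 − 5.91 = 3.33; fold change = 2^-3.33 = 0.099
CG4686: ΔΔCt = (34.53−20.83) − (31.03−21.13) = 13.70 − 9.90 = 3.80; fold change = 2^-3.80 = 0.072
CG2495: ΔΔCt = (20.37−20.83) − (21.38−21.13) = -0.46 − 0.25 = -0.71; fold change = 2^0.71 = 1.636
CG14748: ΔΔCt = (20.85−20.83) − (21.87−21.13) = 0.02 − 0.74 = -0.72; fold change = 2^0.72 = 1.647
CG4686 has the largest |ΔΔCt| = 3.80.

0.072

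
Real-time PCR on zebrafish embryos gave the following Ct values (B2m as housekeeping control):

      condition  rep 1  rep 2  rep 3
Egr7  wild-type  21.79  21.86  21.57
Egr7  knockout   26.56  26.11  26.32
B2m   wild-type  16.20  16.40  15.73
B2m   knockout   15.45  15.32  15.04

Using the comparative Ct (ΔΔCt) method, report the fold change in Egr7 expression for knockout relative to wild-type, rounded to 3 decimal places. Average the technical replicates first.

Mean Ct: Egr7 wild-type 21.740; Egr7 knockout 26.330; B2m wild-type 16.110; B2m knockout 15.270
ΔCt(wild-type) = 21.740 − 16.110 = 5.630
ΔCt(knockout) = 26.330 − 15.270 = 11.060
ΔΔCt = 11.060 − 5.630 = 5.430
Fold change = 2^(−5.430) = 0.0232

0.023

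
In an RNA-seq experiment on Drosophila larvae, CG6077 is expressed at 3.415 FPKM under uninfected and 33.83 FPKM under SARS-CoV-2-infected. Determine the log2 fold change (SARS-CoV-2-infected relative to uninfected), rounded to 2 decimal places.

3.31

Fold change = 33.83 / 3.415 = 9.9063
log2(9.9063) = 3.308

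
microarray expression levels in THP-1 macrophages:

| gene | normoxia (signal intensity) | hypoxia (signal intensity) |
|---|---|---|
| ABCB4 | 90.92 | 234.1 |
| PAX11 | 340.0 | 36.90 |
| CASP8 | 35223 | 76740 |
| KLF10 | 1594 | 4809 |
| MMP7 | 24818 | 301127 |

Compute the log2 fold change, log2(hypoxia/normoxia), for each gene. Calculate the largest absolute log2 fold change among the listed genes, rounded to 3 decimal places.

3.601

log2(234.1/90.92) = 1.364  (ABCB4)
log2(36.90/340.0) = -3.204  (PAX11)
log2(76740/35223) = 1.123  (CASP8)
log2(4809/1594) = 1.593  (KLF10)
log2(301127/24818) = 3.601  (MMP7)
The largest magnitude belongs to MMP7.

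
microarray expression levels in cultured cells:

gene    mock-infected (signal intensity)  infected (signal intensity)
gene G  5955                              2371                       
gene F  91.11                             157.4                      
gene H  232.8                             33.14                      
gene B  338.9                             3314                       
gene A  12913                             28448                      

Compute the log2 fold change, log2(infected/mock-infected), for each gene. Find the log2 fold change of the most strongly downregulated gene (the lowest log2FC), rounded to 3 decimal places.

log2(2371/5955) = -1.329  (gene G)
log2(157.4/91.11) = 0.789  (gene F)
log2(33.14/232.8) = -2.812  (gene H)
log2(3314/338.9) = 3.290  (gene B)
log2(28448/12913) = 1.140  (gene A)
gene H is most strongly downregulated.

-2.812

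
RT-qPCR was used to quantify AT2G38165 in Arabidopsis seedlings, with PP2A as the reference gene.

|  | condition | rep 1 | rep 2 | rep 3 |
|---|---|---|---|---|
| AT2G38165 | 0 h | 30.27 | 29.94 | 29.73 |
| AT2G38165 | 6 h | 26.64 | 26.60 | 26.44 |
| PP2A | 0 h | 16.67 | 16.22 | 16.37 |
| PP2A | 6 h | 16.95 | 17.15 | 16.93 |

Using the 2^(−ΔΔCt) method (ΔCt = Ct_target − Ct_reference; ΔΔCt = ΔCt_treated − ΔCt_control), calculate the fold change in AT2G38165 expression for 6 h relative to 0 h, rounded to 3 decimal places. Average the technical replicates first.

16.111

Mean Ct: AT2G38165 0 h 29.980; AT2G38165 6 h 26.560; PP2A 0 h 16.420; PP2A 6 h 17.010
ΔCt(0 h) = 29.980 − 16.420 = 13.560
ΔCt(6 h) = 26.560 − 17.010 = 9.550
ΔΔCt = 9.550 − 13.560 = -4.010
Fold change = 2^(−(-4.010)) = 2^4.010 = 16.1113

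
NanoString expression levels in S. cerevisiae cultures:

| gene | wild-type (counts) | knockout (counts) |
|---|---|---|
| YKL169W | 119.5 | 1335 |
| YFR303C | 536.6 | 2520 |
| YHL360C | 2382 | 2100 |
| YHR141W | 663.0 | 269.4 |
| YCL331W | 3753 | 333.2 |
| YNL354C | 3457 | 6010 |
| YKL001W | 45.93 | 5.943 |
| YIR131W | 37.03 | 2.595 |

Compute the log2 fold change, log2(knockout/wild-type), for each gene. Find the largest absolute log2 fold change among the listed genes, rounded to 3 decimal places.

log2(1335/119.5) = 3.482  (YKL169W)
log2(2520/536.6) = 2.232  (YFR303C)
log2(2100/2382) = -0.182  (YHL360C)
log2(269.4/663.0) = -1.299  (YHR141W)
log2(333.2/3753) = -3.494  (YCL331W)
log2(6010/3457) = 0.798  (YNL354C)
log2(5.943/45.93) = -2.950  (YKL001W)
log2(2.595/37.03) = -3.835  (YIR131W)
The largest magnitude belongs to YIR131W.

3.835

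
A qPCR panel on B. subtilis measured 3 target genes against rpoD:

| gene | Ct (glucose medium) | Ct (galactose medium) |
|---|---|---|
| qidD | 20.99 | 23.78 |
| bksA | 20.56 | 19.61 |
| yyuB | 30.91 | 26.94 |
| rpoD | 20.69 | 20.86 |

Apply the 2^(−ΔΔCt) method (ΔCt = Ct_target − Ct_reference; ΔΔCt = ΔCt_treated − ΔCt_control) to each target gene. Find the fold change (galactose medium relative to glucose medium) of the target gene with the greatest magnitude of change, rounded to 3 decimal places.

17.630

qidD: ΔΔCt = (23.78−20.86) − (20.99−20.69) = 2.92 − 0.30 = 2.62; fold change = 2^-2.62 = 0.163
bksA: ΔΔCt = (19.61−20.86) − (20.56−20.69) = -1.25 − (-0.13) = -1.12; fold change = 2^1.12 = 2.173
yyuB: ΔΔCt = (26.94−20.86) − (30.91−20.69) = 6.08 − 10.22 = -4.14; fold change = 2^4.14 = 17.630
yyuB has the largest |ΔΔCt| = 4.14.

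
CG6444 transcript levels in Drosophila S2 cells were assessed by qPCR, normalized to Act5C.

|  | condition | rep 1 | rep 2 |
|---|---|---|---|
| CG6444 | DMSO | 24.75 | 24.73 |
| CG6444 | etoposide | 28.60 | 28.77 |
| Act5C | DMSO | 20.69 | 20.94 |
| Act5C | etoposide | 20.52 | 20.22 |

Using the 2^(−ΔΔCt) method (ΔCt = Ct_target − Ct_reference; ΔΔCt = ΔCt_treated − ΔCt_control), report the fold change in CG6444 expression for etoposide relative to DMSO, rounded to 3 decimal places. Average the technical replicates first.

Mean Ct: CG6444 DMSO 24.740; CG6444 etoposide 28.685; Act5C DMSO 20.815; Act5C etoposide 20.370
ΔCt(DMSO) = 24.740 − 20.815 = 3.925
ΔCt(etoposide) = 28.685 − 20.370 = 8.315
ΔΔCt = 8.315 − 3.925 = 4.390
Fold change = 2^(−4.390) = 0.0477

0.048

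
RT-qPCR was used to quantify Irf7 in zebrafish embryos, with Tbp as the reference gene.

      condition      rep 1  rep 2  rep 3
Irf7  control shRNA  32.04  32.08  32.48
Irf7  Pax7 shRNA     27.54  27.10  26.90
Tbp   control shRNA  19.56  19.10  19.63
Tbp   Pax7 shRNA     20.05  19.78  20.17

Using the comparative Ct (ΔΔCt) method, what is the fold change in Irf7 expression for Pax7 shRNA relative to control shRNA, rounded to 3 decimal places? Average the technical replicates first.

48.168

Mean Ct: Irf7 control shRNA 32.200; Irf7 Pax7 shRNA 27.180; Tbp control shRNA 19.430; Tbp Pax7 shRNA 20.000
ΔCt(control shRNA) = 32.200 − 19.430 = 12.770
ΔCt(Pax7 shRNA) = 27.180 − 20.000 = 7.180
ΔΔCt = 7.180 − 12.770 = -5.590
Fold change = 2^(−(-5.590)) = 2^5.590 = 48.1679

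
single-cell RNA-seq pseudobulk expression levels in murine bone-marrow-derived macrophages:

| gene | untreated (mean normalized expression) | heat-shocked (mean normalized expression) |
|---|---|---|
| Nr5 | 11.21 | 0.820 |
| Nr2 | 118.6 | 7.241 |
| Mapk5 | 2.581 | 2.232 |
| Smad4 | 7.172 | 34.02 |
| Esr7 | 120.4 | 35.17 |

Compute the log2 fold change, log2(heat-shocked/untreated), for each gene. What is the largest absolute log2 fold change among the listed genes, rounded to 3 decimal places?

4.034

log2(0.820/11.21) = -3.773  (Nr5)
log2(7.241/118.6) = -4.034  (Nr2)
log2(2.232/2.581) = -0.210  (Mapk5)
log2(34.02/7.172) = 2.246  (Smad4)
log2(35.17/120.4) = -1.775  (Esr7)
The largest magnitude belongs to Nr2.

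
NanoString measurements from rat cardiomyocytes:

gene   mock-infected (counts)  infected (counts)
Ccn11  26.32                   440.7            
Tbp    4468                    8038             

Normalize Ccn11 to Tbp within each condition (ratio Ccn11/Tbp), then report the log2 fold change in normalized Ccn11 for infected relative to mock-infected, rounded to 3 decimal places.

3.218

Ccn11/Tbp (mock-infected) = 26.32 / 4468 = 0.0058908
Ccn11/Tbp (infected) = 440.7 / 8038 = 0.054827
Fold change = 0.054827 / 0.0058908 = 9.3073
log2(9.3073) = 3.2184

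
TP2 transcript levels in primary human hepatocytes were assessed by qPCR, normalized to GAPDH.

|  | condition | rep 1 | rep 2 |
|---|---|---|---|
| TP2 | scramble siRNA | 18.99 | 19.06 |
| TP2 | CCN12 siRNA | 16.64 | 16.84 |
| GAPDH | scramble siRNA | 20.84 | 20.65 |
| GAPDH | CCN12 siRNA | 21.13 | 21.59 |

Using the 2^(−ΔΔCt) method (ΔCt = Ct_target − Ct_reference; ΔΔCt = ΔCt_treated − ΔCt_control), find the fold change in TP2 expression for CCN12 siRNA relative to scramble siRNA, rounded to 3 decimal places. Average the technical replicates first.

7.464

Mean Ct: TP2 scramble siRNA 19.025; TP2 CCN12 siRNA 16.740; GAPDH scramble siRNA 20.745; GAPDH CCN12 siRNA 21.360
ΔCt(scramble siRNA) = 19.025 − 20.745 = -1.720
ΔCt(CCN12 siRNA) = 16.740 − 21.360 = -4.620
ΔΔCt = -4.620 − (-1.720) = -2.900
Fold change = 2^(−(-2.900)) = 2^2.900 = 7.4643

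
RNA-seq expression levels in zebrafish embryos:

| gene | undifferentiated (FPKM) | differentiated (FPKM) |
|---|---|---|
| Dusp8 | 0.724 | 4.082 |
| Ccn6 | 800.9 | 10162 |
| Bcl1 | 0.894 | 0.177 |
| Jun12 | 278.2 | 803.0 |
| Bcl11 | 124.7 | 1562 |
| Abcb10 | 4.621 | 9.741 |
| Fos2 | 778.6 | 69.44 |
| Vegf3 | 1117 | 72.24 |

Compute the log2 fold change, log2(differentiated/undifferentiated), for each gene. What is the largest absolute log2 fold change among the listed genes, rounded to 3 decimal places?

log2(4.082/0.724) = 2.495  (Dusp8)
log2(10162/800.9) = 3.665  (Ccn6)
log2(0.177/0.894) = -2.337  (Bcl1)
log2(803.0/278.2) = 1.529  (Jun12)
log2(1562/124.7) = 3.647  (Bcl11)
log2(9.741/4.621) = 1.076  (Abcb10)
log2(69.44/778.6) = -3.487  (Fos2)
log2(72.24/1117) = -3.951  (Vegf3)
The largest magnitude belongs to Vegf3.

3.951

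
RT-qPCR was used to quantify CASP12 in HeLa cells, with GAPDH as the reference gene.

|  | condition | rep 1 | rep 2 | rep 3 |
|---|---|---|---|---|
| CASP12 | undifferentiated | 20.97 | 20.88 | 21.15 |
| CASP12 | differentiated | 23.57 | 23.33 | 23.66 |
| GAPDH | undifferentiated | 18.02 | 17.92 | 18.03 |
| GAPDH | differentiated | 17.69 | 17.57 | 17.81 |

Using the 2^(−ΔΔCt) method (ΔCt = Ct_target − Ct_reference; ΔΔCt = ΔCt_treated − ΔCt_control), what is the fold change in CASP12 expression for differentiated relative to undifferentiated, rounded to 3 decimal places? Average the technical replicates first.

0.142

Mean Ct: CASP12 undifferentiated 21.000; CASP12 differentiated 23.520; GAPDH undifferentiated 17.990; GAPDH differentiated 17.690
ΔCt(undifferentiated) = 21.000 − 17.990 = 3.010
ΔCt(differentiated) = 23.520 − 17.690 = 5.830
ΔΔCt = 5.830 − 3.010 = 2.820
Fold change = 2^(−2.820) = 0.1416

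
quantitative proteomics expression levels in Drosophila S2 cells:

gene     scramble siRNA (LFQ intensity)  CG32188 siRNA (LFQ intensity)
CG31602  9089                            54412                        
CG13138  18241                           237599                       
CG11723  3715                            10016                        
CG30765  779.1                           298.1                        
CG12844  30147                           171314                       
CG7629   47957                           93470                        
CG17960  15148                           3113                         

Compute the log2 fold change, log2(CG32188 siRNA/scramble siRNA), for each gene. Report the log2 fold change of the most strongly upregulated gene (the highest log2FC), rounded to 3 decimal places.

log2(54412/9089) = 2.582  (CG31602)
log2(237599/18241) = 3.703  (CG13138)
log2(10016/3715) = 1.431  (CG11723)
log2(298.1/779.1) = -1.386  (CG30765)
log2(171314/30147) = 2.507  (CG12844)
log2(93470/47957) = 0.963  (CG7629)
log2(3113/15148) = -2.283  (CG17960)
CG13138 is most strongly upregulated.

3.703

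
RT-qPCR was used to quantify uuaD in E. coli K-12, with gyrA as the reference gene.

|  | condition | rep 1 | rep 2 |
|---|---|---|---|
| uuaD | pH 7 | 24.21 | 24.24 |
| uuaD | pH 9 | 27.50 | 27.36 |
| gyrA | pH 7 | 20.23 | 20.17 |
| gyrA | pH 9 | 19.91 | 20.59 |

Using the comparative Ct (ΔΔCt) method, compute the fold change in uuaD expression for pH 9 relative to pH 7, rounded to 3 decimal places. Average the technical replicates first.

0.112

Mean Ct: uuaD pH 7 24.225; uuaD pH 9 27.430; gyrA pH 7 20.200; gyrA pH 9 20.250
ΔCt(pH 7) = 24.225 − 20.200 = 4.025
ΔCt(pH 9) = 27.430 − 20.250 = 7.180
ΔΔCt = 7.180 − 4.025 = 3.155
Fold change = 2^(−3.155) = 0.1123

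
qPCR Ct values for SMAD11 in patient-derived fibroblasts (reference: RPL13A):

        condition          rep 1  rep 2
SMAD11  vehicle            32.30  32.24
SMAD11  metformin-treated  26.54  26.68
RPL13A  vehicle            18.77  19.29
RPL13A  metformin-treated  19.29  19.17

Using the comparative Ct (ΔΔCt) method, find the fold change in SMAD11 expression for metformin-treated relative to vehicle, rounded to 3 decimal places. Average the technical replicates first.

Mean Ct: SMAD11 vehicle 32.270; SMAD11 metformin-treated 26.610; RPL13A vehicle 19.030; RPL13A metformin-treated 19.230
ΔCt(vehicle) = 32.270 − 19.030 = 13.240
ΔCt(metformin-treated) = 26.610 − 19.230 = 7.380
ΔΔCt = 7.380 − 13.240 = -5.860
Fold change = 2^(−(-5.860)) = 2^5.860 = 58.0812

58.081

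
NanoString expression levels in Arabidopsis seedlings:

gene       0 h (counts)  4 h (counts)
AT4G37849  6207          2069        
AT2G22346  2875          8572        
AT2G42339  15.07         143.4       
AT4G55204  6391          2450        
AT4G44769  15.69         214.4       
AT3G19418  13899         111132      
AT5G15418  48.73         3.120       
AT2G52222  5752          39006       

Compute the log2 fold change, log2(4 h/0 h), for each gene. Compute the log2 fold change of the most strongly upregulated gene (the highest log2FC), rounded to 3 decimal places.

3.772

log2(2069/6207) = -1.585  (AT4G37849)
log2(8572/2875) = 1.576  (AT2G22346)
log2(143.4/15.07) = 3.250  (AT2G42339)
log2(2450/6391) = -1.383  (AT4G55204)
log2(214.4/15.69) = 3.772  (AT4G44769)
log2(111132/13899) = 2.999  (AT3G19418)
log2(3.120/48.73) = -3.965  (AT5G15418)
log2(39006/5752) = 2.762  (AT2G52222)
AT4G44769 is most strongly upregulated.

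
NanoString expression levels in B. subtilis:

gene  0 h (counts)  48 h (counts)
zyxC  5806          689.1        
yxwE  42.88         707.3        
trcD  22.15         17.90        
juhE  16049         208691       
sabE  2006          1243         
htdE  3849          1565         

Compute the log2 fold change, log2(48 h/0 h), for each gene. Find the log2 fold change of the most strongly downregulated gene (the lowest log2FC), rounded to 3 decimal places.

-3.075

log2(689.1/5806) = -3.075  (zyxC)
log2(707.3/42.88) = 4.044  (yxwE)
log2(17.90/22.15) = -0.307  (trcD)
log2(208691/16049) = 3.701  (juhE)
log2(1243/2006) = -0.690  (sabE)
log2(1565/3849) = -1.298  (htdE)
zyxC is most strongly downregulated.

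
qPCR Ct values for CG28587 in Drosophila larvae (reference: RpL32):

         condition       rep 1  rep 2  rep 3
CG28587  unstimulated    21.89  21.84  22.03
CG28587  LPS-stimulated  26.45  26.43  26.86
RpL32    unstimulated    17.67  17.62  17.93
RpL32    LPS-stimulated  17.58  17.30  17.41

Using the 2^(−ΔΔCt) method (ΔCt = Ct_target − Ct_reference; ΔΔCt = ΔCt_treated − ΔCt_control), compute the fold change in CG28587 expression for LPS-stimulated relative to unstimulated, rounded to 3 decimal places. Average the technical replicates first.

0.032

Mean Ct: CG28587 unstimulated 21.920; CG28587 LPS-stimulated 26.580; RpL32 unstimulated 17.740; RpL32 LPS-stimulated 17.430
ΔCt(unstimulated) = 21.920 − 17.740 = 4.180
ΔCt(LPS-stimulated) = 26.580 − 17.430 = 9.150
ΔΔCt = 9.150 − 4.180 = 4.970
Fold change = 2^(−4.970) = 0.0319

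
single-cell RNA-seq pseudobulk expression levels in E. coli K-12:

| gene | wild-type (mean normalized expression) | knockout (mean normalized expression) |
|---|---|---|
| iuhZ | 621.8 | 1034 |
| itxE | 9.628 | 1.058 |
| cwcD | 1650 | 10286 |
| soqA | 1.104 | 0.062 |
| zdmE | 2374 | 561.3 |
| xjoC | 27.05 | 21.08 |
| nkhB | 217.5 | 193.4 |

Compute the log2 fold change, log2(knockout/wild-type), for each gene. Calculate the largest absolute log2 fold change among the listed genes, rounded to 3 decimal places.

log2(1034/621.8) = 0.734  (iuhZ)
log2(1.058/9.628) = -3.186  (itxE)
log2(10286/1650) = 2.640  (cwcD)
log2(0.062/1.104) = -4.154  (soqA)
log2(561.3/2374) = -2.080  (zdmE)
log2(21.08/27.05) = -0.360  (xjoC)
log2(193.4/217.5) = -0.169  (nkhB)
The largest magnitude belongs to soqA.

4.154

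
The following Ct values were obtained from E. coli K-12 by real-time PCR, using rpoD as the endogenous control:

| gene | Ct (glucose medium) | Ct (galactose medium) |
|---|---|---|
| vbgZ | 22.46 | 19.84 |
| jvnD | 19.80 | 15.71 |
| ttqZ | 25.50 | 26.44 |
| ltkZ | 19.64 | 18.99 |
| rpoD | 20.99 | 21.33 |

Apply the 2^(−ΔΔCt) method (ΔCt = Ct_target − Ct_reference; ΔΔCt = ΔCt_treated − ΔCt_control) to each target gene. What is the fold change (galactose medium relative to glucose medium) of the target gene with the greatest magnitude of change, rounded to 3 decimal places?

21.556

vbgZ: ΔΔCt = (19.84−21.33) − (22.46−20.99) = -1.49 − 1.47 = -2.96; fold change = 2^2.96 = 7.781
jvnD: ΔΔCt = (15.71−21.33) − (19.80−20.99) = -5.62 − (-1.19) = -4.43; fold change = 2^4.43 = 21.556
ttqZ: ΔΔCt = (26.44−21.33) − (25.50−20.99) = 5.11 − 4.51 = 0.60; fold change = 2^-0.60 = 0.660
ltkZ: ΔΔCt = (18.99−21.33) − (19.64−20.99) = -2.34 − (-1.35) = -0.99; fold change = 2^0.99 = 1.986
jvnD has the largest |ΔΔCt| = 4.43.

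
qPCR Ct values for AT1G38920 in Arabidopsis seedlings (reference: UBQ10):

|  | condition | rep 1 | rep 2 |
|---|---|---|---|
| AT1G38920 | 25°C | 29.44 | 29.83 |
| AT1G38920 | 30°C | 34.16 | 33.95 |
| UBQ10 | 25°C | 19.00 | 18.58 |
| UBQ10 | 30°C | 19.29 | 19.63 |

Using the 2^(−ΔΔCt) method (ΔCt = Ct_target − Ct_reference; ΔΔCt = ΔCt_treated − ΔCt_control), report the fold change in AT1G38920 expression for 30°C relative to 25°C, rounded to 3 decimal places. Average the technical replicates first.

0.074

Mean Ct: AT1G38920 25°C 29.635; AT1G38920 30°C 34.055; UBQ10 25°C 18.790; UBQ10 30°C 19.460
ΔCt(25°C) = 29.635 − 18.790 = 10.845
ΔCt(30°C) = 34.055 − 19.460 = 14.595
ΔΔCt = 14.595 − 10.845 = 3.750
Fold change = 2^(−3.750) = 0.0743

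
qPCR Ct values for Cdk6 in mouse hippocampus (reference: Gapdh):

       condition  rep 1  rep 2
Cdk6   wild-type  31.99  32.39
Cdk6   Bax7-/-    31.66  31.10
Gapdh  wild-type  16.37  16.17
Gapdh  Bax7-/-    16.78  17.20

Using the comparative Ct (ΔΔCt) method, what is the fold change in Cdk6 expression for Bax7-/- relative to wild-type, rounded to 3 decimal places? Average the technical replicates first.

2.888

Mean Ct: Cdk6 wild-type 32.190; Cdk6 Bax7-/- 31.380; Gapdh wild-type 16.270; Gapdh Bax7-/- 16.990
ΔCt(wild-type) = 32.190 − 16.270 = 15.920
ΔCt(Bax7-/-) = 31.380 − 16.990 = 14.390
ΔΔCt = 14.390 − 15.920 = -1.530
Fold change = 2^(−(-1.530)) = 2^1.530 = 2.8879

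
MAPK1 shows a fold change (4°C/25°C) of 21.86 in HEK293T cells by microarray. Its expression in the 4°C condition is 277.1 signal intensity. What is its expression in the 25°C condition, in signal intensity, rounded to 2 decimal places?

12.68

25°C expression = 277.1 / 21.86 = 12.68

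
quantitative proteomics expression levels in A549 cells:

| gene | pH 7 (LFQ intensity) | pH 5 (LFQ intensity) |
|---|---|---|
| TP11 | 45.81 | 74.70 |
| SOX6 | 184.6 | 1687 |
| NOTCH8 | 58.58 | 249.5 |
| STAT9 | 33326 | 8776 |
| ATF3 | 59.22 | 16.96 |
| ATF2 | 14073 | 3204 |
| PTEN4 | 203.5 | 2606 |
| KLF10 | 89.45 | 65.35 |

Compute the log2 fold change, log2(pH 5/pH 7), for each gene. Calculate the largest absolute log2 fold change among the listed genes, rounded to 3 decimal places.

3.679

log2(74.70/45.81) = 0.705  (TP11)
log2(1687/184.6) = 3.192  (SOX6)
log2(249.5/58.58) = 2.091  (NOTCH8)
log2(8776/33326) = -1.925  (STAT9)
log2(16.96/59.22) = -1.804  (ATF3)
log2(3204/14073) = -2.135  (ATF2)
log2(2606/203.5) = 3.679  (PTEN4)
log2(65.35/89.45) = -0.453  (KLF10)
The largest magnitude belongs to PTEN4.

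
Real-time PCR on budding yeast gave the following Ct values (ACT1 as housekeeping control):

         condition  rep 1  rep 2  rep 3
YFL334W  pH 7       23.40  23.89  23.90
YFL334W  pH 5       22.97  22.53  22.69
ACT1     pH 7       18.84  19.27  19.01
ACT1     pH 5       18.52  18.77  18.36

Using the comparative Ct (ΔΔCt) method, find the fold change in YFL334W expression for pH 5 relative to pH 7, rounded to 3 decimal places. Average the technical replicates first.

1.424

Mean Ct: YFL334W pH 7 23.730; YFL334W pH 5 22.730; ACT1 pH 7 19.040; ACT1 pH 5 18.550
ΔCt(pH 7) = 23.730 − 19.040 = 4.690
ΔCt(pH 5) = 22.730 − 18.550 = 4.180
ΔΔCt = 4.180 − 4.690 = -0.510
Fold change = 2^(−(-0.510)) = 2^0.510 = 1.4241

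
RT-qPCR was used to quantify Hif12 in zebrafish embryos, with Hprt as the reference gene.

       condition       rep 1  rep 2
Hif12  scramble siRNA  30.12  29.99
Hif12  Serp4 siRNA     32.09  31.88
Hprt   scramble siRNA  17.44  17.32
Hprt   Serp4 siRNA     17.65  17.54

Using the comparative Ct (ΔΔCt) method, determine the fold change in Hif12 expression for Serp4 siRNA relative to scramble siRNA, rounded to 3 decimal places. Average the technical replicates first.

Mean Ct: Hif12 scramble siRNA 30.055; Hif12 Serp4 siRNA 31.985; Hprt scramble siRNA 17.380; Hprt Serp4 siRNA 17.595
ΔCt(scramble siRNA) = 30.055 − 17.380 = 12.675
ΔCt(Serp4 siRNA) = 31.985 − 17.595 = 14.390
ΔΔCt = 14.390 − 12.675 = 1.715
Fold change = 2^(−1.715) = 0.3046

0.305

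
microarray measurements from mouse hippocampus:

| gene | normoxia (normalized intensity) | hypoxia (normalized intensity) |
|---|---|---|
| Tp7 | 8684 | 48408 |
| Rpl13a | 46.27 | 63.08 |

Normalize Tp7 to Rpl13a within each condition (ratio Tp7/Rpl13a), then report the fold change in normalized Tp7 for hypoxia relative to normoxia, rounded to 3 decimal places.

4.089

Tp7/Rpl13a (normoxia) = 8684 / 46.27 = 187.68
Tp7/Rpl13a (hypoxia) = 48408 / 63.08 = 767.41
Fold change = 767.41 / 187.68 = 4.0889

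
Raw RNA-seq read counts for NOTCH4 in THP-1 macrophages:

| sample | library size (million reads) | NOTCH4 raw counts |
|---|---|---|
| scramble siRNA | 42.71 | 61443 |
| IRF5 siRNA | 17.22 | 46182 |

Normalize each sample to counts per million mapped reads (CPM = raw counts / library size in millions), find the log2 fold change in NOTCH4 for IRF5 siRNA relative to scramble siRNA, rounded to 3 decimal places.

0.899

CPM(scramble siRNA) = 61443 / 42.71 = 1438.6092
CPM(IRF5 siRNA) = 46182 / 17.22 = 2681.8815
Fold change = 2681.8815 / 1438.6092 = 1.86422
log2(1.86422) = 0.8986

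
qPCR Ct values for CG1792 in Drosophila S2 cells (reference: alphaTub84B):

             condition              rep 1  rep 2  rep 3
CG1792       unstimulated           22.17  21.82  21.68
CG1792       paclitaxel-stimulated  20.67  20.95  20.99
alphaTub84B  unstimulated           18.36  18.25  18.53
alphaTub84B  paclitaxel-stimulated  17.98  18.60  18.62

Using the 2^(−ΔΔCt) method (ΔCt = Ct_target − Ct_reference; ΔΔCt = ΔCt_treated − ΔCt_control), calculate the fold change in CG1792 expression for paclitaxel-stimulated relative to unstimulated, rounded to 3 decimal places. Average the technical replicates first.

Mean Ct: CG1792 unstimulated 21.890; CG1792 paclitaxel-stimulated 20.870; alphaTub84B unstimulated 18.380; alphaTub84B paclitaxel-stimulated 18.400
ΔCt(unstimulated) = 21.890 − 18.380 = 3.510
ΔCt(paclitaxel-stimulated) = 20.870 − 18.400 = 2.470
ΔΔCt = 2.470 − 3.510 = -1.040
Fold change = 2^(−(-1.040)) = 2^1.040 = 2.0562

2.056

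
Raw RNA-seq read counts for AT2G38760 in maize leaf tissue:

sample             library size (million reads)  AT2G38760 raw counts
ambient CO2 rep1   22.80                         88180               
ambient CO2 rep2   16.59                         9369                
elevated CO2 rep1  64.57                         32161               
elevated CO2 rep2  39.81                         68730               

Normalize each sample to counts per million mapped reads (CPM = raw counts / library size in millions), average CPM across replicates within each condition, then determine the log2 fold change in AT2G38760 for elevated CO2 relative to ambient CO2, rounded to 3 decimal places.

CPM(ambient CO2 rep1) = 88180 / 22.80 = 3867.5439
CPM(ambient CO2 rep2) = 9369 / 16.59 = 564.7378
CPM(elevated CO2 rep1) = 32161 / 64.57 = 498.0796
CPM(elevated CO2 rep2) = 68730 / 39.81 = 1726.4506
mean CPM(ambient CO2) = 2216.1408; mean CPM(elevated CO2) = 1112.2651
Fold change = 1112.2651 / 2216.1408 = 0.50189
log2(0.50189) = -0.9945

-0.995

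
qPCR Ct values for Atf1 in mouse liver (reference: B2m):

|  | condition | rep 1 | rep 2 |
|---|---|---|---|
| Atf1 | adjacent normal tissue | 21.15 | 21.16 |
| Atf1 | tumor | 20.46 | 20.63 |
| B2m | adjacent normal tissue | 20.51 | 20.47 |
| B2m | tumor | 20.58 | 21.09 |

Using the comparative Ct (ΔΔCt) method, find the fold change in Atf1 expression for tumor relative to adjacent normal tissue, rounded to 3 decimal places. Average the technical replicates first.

Mean Ct: Atf1 adjacent normal tissue 21.155; Atf1 tumor 20.545; B2m adjacent normal tissue 20.490; B2m tumor 20.835
ΔCt(adjacent normal tissue) = 21.155 − 20.490 = 0.665
ΔCt(tumor) = 20.545 − 20.835 = -0.290
ΔΔCt = -0.290 − 0.665 = -0.955
Fold change = 2^(−(-0.955)) = 2^0.955 = 1.9386

1.939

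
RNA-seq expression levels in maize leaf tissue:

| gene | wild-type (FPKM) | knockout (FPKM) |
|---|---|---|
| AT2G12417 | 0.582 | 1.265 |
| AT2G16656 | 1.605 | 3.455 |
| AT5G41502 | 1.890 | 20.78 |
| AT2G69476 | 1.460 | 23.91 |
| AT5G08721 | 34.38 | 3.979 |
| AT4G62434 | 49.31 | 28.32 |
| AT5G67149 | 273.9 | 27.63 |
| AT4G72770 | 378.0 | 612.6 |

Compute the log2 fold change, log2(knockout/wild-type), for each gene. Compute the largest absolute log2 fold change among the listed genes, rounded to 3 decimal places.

log2(1.265/0.582) = 1.120  (AT2G12417)
log2(3.455/1.605) = 1.106  (AT2G16656)
log2(20.78/1.890) = 3.459  (AT5G41502)
log2(23.91/1.460) = 4.034  (AT2G69476)
log2(3.979/34.38) = -3.111  (AT5G08721)
log2(28.32/49.31) = -0.800  (AT4G62434)
log2(27.63/273.9) = -3.309  (AT5G67149)
log2(612.6/378.0) = 0.697  (AT4G72770)
The largest magnitude belongs to AT2G69476.

4.034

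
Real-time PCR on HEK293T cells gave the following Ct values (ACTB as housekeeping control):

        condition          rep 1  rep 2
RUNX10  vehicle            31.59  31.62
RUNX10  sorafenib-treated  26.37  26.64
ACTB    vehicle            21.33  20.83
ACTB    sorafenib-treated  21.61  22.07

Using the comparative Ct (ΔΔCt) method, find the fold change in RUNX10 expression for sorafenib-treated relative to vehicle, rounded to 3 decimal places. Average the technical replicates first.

58.081

Mean Ct: RUNX10 vehicle 31.605; RUNX10 sorafenib-treated 26.505; ACTB vehicle 21.080; ACTB sorafenib-treated 21.840
ΔCt(vehicle) = 31.605 − 21.080 = 10.525
ΔCt(sorafenib-treated) = 26.505 − 21.840 = 4.665
ΔΔCt = 4.665 − 10.525 = -5.860
Fold change = 2^(−(-5.860)) = 2^5.860 = 58.0812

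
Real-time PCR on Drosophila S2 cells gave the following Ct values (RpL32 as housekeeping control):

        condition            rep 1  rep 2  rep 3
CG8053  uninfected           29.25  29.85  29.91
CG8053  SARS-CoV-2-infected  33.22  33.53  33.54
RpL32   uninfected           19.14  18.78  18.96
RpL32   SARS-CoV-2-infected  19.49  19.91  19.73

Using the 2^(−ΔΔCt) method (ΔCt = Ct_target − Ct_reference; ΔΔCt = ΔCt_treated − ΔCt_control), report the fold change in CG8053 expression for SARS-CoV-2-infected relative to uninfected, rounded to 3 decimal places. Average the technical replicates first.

Mean Ct: CG8053 uninfected 29.670; CG8053 SARS-CoV-2-infected 33.430; RpL32 uninfected 18.960; RpL32 SARS-CoV-2-infected 19.710
ΔCt(uninfected) = 29.670 − 18.960 = 10.710
ΔCt(SARS-CoV-2-infected) = 33.430 − 19.710 = 13.720
ΔΔCt = 13.720 − 10.710 = 3.010
Fold change = 2^(−3.010) = 0.1241

0.124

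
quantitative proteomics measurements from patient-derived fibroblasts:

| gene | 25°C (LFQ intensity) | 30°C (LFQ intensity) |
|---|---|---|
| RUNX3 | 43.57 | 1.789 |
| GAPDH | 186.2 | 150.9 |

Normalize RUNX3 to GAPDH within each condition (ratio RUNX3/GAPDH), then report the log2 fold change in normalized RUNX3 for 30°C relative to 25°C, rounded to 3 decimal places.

-4.303

RUNX3/GAPDH (25°C) = 43.57 / 186.2 = 0.234
RUNX3/GAPDH (30°C) = 1.789 / 150.9 = 0.011856
Fold change = 0.011856 / 0.234 = 0.0507
log2(0.0507) = -4.3028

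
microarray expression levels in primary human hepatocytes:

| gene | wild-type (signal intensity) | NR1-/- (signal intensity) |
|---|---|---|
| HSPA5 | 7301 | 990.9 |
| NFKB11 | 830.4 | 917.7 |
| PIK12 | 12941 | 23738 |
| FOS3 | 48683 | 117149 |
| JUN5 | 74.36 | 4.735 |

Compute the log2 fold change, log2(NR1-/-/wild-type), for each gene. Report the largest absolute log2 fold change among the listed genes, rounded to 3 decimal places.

log2(990.9/7301) = -2.881  (HSPA5)
log2(917.7/830.4) = 0.144  (NFKB11)
log2(23738/12941) = 0.875  (PIK12)
log2(117149/48683) = 1.267  (FOS3)
log2(4.735/74.36) = -3.973  (JUN5)
The largest magnitude belongs to JUN5.

3.973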